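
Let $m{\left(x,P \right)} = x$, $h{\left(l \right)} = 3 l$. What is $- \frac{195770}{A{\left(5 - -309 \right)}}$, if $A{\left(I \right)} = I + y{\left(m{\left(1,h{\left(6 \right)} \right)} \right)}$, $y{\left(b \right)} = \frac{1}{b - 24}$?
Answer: $- \frac{4502710}{7221} \approx -623.56$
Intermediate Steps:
$y{\left(b \right)} = \frac{1}{-24 + b}$
$A{\left(I \right)} = - \frac{1}{23} + I$ ($A{\left(I \right)} = I + \frac{1}{-24 + 1} = I + \frac{1}{-23} = I - \frac{1}{23} = - \frac{1}{23} + I$)
$- \frac{195770}{A{\left(5 - -309 \right)}} = - \frac{195770}{- \frac{1}{23} + \left(5 - -309\right)} = - \frac{195770}{- \frac{1}{23} + \left(5 + 309\right)} = - \frac{195770}{- \frac{1}{23} + 314} = - \frac{195770}{\frac{7221}{23}} = \left(-195770\right) \frac{23}{7221} = - \frac{4502710}{7221}$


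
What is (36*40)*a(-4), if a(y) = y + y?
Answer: -11520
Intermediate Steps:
a(y) = 2*y
(36*40)*a(-4) = (36*40)*(2*(-4)) = 1440*(-8) = -11520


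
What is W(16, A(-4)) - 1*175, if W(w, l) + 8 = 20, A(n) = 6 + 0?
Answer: -163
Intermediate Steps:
A(n) = 6
W(w, l) = 12 (W(w, l) = -8 + 20 = 12)
W(16, A(-4)) - 1*175 = 12 - 1*175 = 12 - 175 = -163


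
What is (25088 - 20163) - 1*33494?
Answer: -28569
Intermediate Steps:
(25088 - 20163) - 1*33494 = 4925 - 33494 = -28569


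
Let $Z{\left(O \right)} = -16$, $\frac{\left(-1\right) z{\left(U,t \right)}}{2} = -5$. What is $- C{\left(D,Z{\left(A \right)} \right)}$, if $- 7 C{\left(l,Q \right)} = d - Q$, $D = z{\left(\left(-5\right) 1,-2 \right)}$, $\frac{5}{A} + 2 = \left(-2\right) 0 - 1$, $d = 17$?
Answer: $\frac{33}{7} \approx 4.7143$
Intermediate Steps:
$z{\left(U,t \right)} = 10$ ($z{\left(U,t \right)} = \left(-2\right) \left(-5\right) = 10$)
$A = - \frac{5}{3}$ ($A = \frac{5}{-2 - 1} = \frac{5}{-3} = 5 \left(- \frac{1}{3}\right) = - \frac{5}{3} \approx -1.6667$)
$D = 10$
$C{\left(l,Q \right)} = - \frac{17}{7} + \frac{Q}{7}$ ($C{\left(l,Q \right)} = - \frac{17 - Q}{7} = - \frac{17}{7} + \frac{Q}{7}$)
$- C{\left(D,Z{\left(A \right)} \right)} = - (- \frac{17}{7} + \frac{1}{7} \left(-16\right)) = - (- \frac{17}{7} - \frac{16}{7}) = \left(-1\right) \left(- \frac{33}{7}\right) = \frac{33}{7}$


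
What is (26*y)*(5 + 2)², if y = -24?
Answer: -30576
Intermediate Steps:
(26*y)*(5 + 2)² = (26*(-24))*(5 + 2)² = -624*7² = -624*49 = -30576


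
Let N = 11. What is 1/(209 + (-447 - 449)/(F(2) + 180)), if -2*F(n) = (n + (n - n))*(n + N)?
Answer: 167/34007 ≈ 0.0049108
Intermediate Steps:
F(n) = -n*(11 + n)/2 (F(n) = -(n + (n - n))*(n + 11)/2 = -(n + 0)*(11 + n)/2 = -n*(11 + n)/2)
1/(209 + (-447 - 449)/(F(2) + 180)) = 1/(209 + (-447 - 449)/(-½*2*(11 + 2) + 180)) = 1/(209 - 896/(-½*2*13 + 180)) = 1/(209 - 896/(-13 + 180)) = 1/(209 - 896/167) = 1/(34007/167) = 167/34007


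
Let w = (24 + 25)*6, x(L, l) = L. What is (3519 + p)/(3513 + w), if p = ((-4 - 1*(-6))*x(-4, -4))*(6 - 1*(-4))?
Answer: 3439/3807 ≈ 0.90334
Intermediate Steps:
w = 294 (w = 49*6 = 294)
p = -80 (p = ((-4 - 1*(-6))*(-4))*(6 - 1*(-4)) = ((-4 + 6)*(-4))*(6 + 4) = (2*(-4))*10 = -8*10 = -80)
(3519 + p)/(3513 + w) = (3519 - 80)/(3513 + 294) = 3439/3807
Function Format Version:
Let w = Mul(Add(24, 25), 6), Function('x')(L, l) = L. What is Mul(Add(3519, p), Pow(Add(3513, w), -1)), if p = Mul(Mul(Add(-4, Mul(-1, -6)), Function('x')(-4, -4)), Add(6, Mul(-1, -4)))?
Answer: Rational(3439, 3807) ≈ 0.90334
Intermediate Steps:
w = 294 (w = Mul(49, 6) = 294)
p = -80 (p = Mul(Mul(Add(-4, Mul(-1, -6)), -4), Add(6, Mul(-1, -4))) = Mul(Mul(Add(-4, 6), -4), Add(6, 4)) = Mul(Mul(2, -4), 10) = Mul(-8, 10) = -80)
Mul(Add(3519, p), Pow(Add(3513, w), -1)) = Mul(Add(3519, -80), Pow(Add(3513, 294), -1)) = Mul(3439, Pow(3807, -1)) = Mul(3439, Rational(1, 3807)) = Rational(3439, 3807)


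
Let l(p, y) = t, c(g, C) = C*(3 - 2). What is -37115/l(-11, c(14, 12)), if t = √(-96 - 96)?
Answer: 37115*I*√3/24 ≈ 2678.5*I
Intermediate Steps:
c(g, C) = C (c(g, C) = C*1 = C)
t = 8*I*√3 (t = √(-192) = 8*I*√3 ≈ 13.856*I)
l(p, y) = 8*I*√3
-37115/l(-11, c(14, 12)) = -37115*(-I*√3/24) = -(-37115)*I*√3/24 = 37115*I*√3/24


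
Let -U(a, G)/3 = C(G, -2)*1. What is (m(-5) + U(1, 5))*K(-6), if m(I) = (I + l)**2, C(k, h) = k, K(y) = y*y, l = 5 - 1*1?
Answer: -504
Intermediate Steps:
l = 4 (l = 5 - 1 = 4)
K(y) = y**2
m(I) = (4 + I)**2 (m(I) = (I + 4)**2 = (4 + I)**2)
U(a, G) = -3*G
(m(-5) + U(1, 5))*K(-6) = ((4 - 5)**2 - 3*5)*(-6)**2 = ((-1)**2 - 15)*36 = (1 - 15)*36 = -14*36 = -504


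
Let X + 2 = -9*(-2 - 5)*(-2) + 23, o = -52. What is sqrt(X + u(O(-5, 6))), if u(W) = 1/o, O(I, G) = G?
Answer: I*sqrt(70993)/26 ≈ 10.248*I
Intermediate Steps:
u(W) = -1/52 (u(W) = 1/(-52) = -1/52)
X = -105 (X = -2 + (-9*(-2 - 5)*(-2) + 23) = -2 + (-(-63)*(-2) + 23) = -2 + (-9*14 + 23) = -2 + (-126 + 23) = -2 - 103 = -105)
sqrt(X + u(O(-5, 6))) = sqrt(-105 - 1/52) = sqrt(-5461/52) = I*sqrt(70993)/26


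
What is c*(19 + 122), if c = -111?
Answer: -15651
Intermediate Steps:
c*(19 + 122) = -111*(19 + 122) = -111*141 = -15651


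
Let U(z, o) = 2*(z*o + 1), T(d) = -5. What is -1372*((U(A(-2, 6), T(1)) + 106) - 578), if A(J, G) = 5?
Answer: 713440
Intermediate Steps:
U(z, o) = 2 + 2*o*z (U(z, o) = 2*(o*z + 1) = 2*(1 + o*z) = 2 + 2*o*z)
-1372*((U(A(-2, 6), T(1)) + 106) - 578) = -1372*(((2 + 2*(-5)*5) + 106) - 578) = -1372*(((2 - 50) + 106) - 578) = -1372*((-48 + 106) - 578) = -1372*(58 - 578) = -1372*(-520) = 713440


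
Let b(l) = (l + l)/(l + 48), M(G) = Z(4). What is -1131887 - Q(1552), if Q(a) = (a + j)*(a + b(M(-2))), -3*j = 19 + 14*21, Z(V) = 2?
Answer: -84469537/25 ≈ -3.3788e+6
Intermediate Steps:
M(G) = 2
b(l) = 2*l/(48 + l) (b(l) = (2*l)/(48 + l) = 2*l/(48 + l))
j = -313/3 (j = -(19 + 14*21)/3 = -(19 + 294)/3 = -⅓*313 = -313/3 ≈ -104.33)
Q(a) = (-313/3 + a)*(2/25 + a) (Q(a) = (a - 313/3)*(a + 2*2/(48 + 2)) = (-313/3 + a)*(a + 2*2/50) = (-313/3 + a)*(a + 2*2*(1/50)) = (-313/3 + a)*(a + 2/25) = (-313/3 + a)*(2/25 + a))
-1131887 - Q(1552) = -1131887 - (-626/75 + 1552² - 7819/75*1552) = -1131887 - (-626/75 + 2408704 - 12135088/75) = -1131887 - 1*56172362/25 = -1131887 - 56172362/25 = -84469537/25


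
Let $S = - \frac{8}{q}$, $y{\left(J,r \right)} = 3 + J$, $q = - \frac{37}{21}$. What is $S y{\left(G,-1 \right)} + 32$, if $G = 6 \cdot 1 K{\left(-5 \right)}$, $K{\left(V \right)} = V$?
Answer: $- \frac{3352}{37} \approx -90.595$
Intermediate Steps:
$q = - \frac{37}{21}$ ($q = \left(-37\right) \frac{1}{21} = - \frac{37}{21} \approx -1.7619$)
$G = -30$ ($G = 6 \cdot 1 \left(-5\right) = 6 \left(-5\right) = -30$)
$S = \frac{168}{37}$ ($S = - \frac{8}{- \frac{37}{21}} = \left(-8\right) \left(- \frac{21}{37}\right) = \frac{168}{37} \approx 4.5405$)
$S y{\left(G,-1 \right)} + 32 = \frac{168 \left(3 - 30\right)}{37} + 32 = \frac{168}{37} \left(-27\right) + 32 = - \frac{4536}{37} + 32 = - \frac{3352}{37}$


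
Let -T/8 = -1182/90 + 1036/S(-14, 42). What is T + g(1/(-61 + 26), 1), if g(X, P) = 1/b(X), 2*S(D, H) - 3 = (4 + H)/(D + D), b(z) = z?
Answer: -3460991/285 ≈ -12144.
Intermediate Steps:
S(D, H) = 3/2 + (4 + H)/(4*D) (S(D, H) = 3/2 + ((4 + H)/(D + D))/2 = 3/2 + ((4 + H)/((2*D)))/2 = 3/2 + ((4 + H)*(1/(2*D)))/2 = 3/2 + ((4 + H)/(2*D))/2 = 3/2 + (4 + H)/(4*D))
g(X, P) = 1/X
T = -3451016/285 (T = -8*(-1182/90 + 1036/(((¼)*(4 + 42 + 6*(-14))/(-14)))) = -8*(-1182*1/90 + 1036/(((¼)*(-1/14)*(4 + 42 - 84)))) = -8*(-197/15 + 1036/(((¼)*(-1/14)*(-38)))) = -8*(-197/15 + 1036/(19/28)) = -8*(-197/15 + 1036*(28/19)) = -8*(-197/15 + 29008/19) = -8*431377/285 = -3451016/285 ≈ -12109.)
T + g(1/(-61 + 26), 1) = -3451016/285 + 1/(1/(-61 + 26)) = -3451016/285 + 1/(1/(-35)) = -3451016/285 + 1/(-1/35) = -3451016/285 - 35 = -3460991/285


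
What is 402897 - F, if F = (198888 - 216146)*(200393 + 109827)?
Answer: 5354179657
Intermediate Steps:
F = -5353776760 (F = -17258*310220 = -5353776760)
402897 - F = 402897 - 1*(-5353776760) = 402897 + 5353776760 = 5354179657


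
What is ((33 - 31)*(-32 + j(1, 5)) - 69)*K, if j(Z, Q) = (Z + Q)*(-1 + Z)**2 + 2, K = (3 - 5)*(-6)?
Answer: -1548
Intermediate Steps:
K = 12 (K = -2*(-6) = 12)
j(Z, Q) = 2 + (-1 + Z)**2*(Q + Z) (j(Z, Q) = (Q + Z)*(-1 + Z)**2 + 2 = (-1 + Z)**2*(Q + Z) + 2 = 2 + (-1 + Z)**2*(Q + Z))
((33 - 31)*(-32 + j(1, 5)) - 69)*K = ((33 - 31)*(-32 + (2 + 5*(-1 + 1)**2 + 1*(-1 + 1)**2)) - 69)*12 = (2*(-32 + (2 + 5*0**2 + 1*0**2)) - 69)*12 = (2*(-32 + (2 + 5*0 + 1*0)) - 69)*12 = (2*(-32 + (2 + 0 + 0)) - 69)*12 = (2*(-32 + 2) - 69)*12 = (2*(-30) - 69)*12 = (-60 - 69)*12 = -129*12 = -1548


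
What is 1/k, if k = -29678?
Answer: -1/29678 ≈ -3.3695e-5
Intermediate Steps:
1/k = 1/(-29678) = -1/29678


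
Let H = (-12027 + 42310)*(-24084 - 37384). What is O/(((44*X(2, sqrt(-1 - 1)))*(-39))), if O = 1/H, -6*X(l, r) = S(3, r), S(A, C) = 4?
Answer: -1/2129482147936 ≈ -4.6960e-13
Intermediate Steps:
X(l, r) = -2/3 (X(l, r) = -1/6*4 = -2/3)
H = -1861435444 (H = 30283*(-61468) = -1861435444)
O = -1/1861435444 (O = 1/(-1861435444) = -1/1861435444 ≈ -5.3722e-10)
O/(((44*X(2, sqrt(-1 - 1)))*(-39))) = -1/(1861435444*((44*(-2/3))*(-39))) = -1/(1861435444*((-88/3*(-39)))) = -1/1861435444/1144 = -1/1861435444*1/1144 = -1/2129482147936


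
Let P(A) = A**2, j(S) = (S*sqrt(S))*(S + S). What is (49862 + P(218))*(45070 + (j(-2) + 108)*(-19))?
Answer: 4189350948 - 14802672*I*sqrt(2) ≈ 4.1894e+9 - 2.0934e+7*I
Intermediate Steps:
j(S) = 2*S**(5/2) (j(S) = S**(3/2)*(2*S) = 2*S**(5/2))
(49862 + P(218))*(45070 + (j(-2) + 108)*(-19)) = (49862 + 218**2)*(45070 + (2*(-2)**(5/2) + 108)*(-19)) = (49862 + 47524)*(45070 + (2*(4*I*sqrt(2)) + 108)*(-19)) = 97386*(45070 + (8*I*sqrt(2) + 108)*(-19)) = 97386*(45070 + (108 + 8*I*sqrt(2))*(-19)) = 97386*(45070 + (-2052 - 152*I*sqrt(2))) = 97386*(43018 - 152*I*sqrt(2)) = 4189350948 - 14802672*I*sqrt(2)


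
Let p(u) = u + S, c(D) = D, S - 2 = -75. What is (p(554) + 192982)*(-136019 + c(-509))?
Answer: -26413116464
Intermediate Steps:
S = -73 (S = 2 - 75 = -73)
p(u) = -73 + u (p(u) = u - 73 = -73 + u)
(p(554) + 192982)*(-136019 + c(-509)) = ((-73 + 554) + 192982)*(-136019 - 509) = (481 + 192982)*(-136528) = 193463*(-136528) = -26413116464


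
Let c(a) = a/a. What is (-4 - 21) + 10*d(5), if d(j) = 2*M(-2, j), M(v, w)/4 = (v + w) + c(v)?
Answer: 295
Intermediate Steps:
c(a) = 1
M(v, w) = 4 + 4*v + 4*w (M(v, w) = 4*((v + w) + 1) = 4*(1 + v + w) = 4 + 4*v + 4*w)
d(j) = -8 + 8*j (d(j) = 2*(4 + 4*(-2) + 4*j) = 2*(4 - 8 + 4*j) = 2*(-4 + 4*j) = -8 + 8*j)
(-4 - 21) + 10*d(5) = (-4 - 21) + 10*(-8 + 8*5) = -25 + 10*(-8 + 40) = -25 + 10*32 = -25 + 320 = 295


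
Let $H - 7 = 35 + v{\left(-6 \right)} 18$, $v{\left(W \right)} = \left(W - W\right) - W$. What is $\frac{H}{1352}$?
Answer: $\frac{75}{676} \approx 0.11095$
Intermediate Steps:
$v{\left(W \right)} = - W$ ($v{\left(W \right)} = 0 - W = - W$)
$H = 150$ ($H = 7 + \left(35 + \left(-1\right) \left(-6\right) 18\right) = 7 + \left(35 + 6 \cdot 18\right) = 7 + \left(35 + 108\right) = 7 + 143 = 150$)
$\frac{H}{1352} = \frac{150}{1352} = 150 \cdot \frac{1}{1352} = \frac{75}{676}$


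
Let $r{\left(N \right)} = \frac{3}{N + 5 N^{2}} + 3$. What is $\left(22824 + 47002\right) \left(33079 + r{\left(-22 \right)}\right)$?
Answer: $\frac{2769670599407}{1199} \approx 2.31 \cdot 10^{9}$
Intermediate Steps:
$r{\left(N \right)} = 3 + \frac{3}{N + 5 N^{2}}$
$\left(22824 + 47002\right) \left(33079 + r{\left(-22 \right)}\right) = \left(22824 + 47002\right) \left(33079 + \frac{3 \left(1 - 22 + 5 \left(-22\right)^{2}\right)}{\left(-22\right) \left(1 + 5 \left(-22\right)\right)}\right) = 69826 \left(33079 + 3 \left(- \frac{1}{22}\right) \frac{1}{1 - 110} \left(1 - 22 + 5 \cdot 484\right)\right) = 69826 \left(33079 + 3 \left(- \frac{1}{22}\right) \frac{1}{-109} \left(1 - 22 + 2420\right)\right) = 69826 \left(33079 + 3 \left(- \frac{1}{22}\right) \left(- \frac{1}{109}\right) 2399\right) = 69826 \left(33079 + \frac{7197}{2398}\right) = 69826 \cdot \frac{79330639}{2398} = \frac{2769670599407}{1199}$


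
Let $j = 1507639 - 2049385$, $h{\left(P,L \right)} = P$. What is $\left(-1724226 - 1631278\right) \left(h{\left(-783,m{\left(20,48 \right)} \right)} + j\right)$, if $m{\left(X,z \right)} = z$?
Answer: $1820458229616$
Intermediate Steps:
$j = -541746$ ($j = 1507639 - 2049385 = -541746$)
$\left(-1724226 - 1631278\right) \left(h{\left(-783,m{\left(20,48 \right)} \right)} + j\right) = \left(-1724226 - 1631278\right) \left(-783 - 541746\right) = \left(-3355504\right) \left(-542529\right) = 1820458229616$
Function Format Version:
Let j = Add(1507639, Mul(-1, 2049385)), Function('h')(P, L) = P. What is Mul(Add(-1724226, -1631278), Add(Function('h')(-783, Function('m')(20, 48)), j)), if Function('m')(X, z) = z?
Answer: 1820458229616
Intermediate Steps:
j = -541746 (j = Add(1507639, -2049385) = -541746)
Mul(Add(-1724226, -1631278), Add(Function('h')(-783, Function('m')(20, 48)), j)) = Mul(Add(-1724226, -1631278), Add(-783, -541746)) = Mul(-3355504, -542529) = 1820458229616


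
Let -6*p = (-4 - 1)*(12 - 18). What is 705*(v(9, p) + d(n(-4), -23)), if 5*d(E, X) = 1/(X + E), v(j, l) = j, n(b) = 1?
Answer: 139449/22 ≈ 6338.6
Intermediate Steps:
p = -5 (p = -(-4 - 1)*(12 - 18)/6 = -(-5)*(-6)/6 = -⅙*30 = -5)
d(E, X) = 1/(5*(E + X)) (d(E, X) = 1/(5*(X + E)) = 1/(5*(E + X)))
705*(v(9, p) + d(n(-4), -23)) = 705*(9 + 1/(5*(1 - 23))) = 705*(9 + (⅕)/(-22)) = 705*(9 + (⅕)*(-1/22)) = 705*(9 - 1/110) = 705*(989/110) = 139449/22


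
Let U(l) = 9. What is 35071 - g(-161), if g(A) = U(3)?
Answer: 35062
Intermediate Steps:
g(A) = 9
35071 - g(-161) = 35071 - 1*9 = 35071 - 9 = 35062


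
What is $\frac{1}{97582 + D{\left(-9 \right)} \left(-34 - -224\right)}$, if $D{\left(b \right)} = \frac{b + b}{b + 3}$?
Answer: $\frac{1}{98152} \approx 1.0188 \cdot 10^{-5}$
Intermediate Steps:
$D{\left(b \right)} = \frac{2 b}{3 + b}$
$\frac{1}{97582 + D{\left(-9 \right)} \left(-34 - -224\right)} = \frac{1}{97582 + 2 \left(-9\right) \frac{1}{3 - 9} \left(-34 - -224\right)} = \frac{1}{97582 + 2 \left(-9\right) \frac{1}{-6} \left(-34 + 224\right)} = \frac{1}{97582 + 2 \left(-9\right) \left(- \frac{1}{6}\right) 190} = \frac{1}{97582 + 3 \cdot 190} = \frac{1}{97582 + 570} = \frac{1}{98152}$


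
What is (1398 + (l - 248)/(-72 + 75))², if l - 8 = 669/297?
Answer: 153404605561/88209 ≈ 1.7391e+6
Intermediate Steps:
l = 1015/99 (l = 8 + 669/297 = 8 + 669*(1/297) = 8 + 223/99 = 1015/99 ≈ 10.253)
(1398 + (l - 248)/(-72 + 75))² = (1398 + (1015/99 - 248)/(-72 + 75))² = (1398 - 23537/99/3)² = (1398 - 23537/99*⅓)² = (1398 - 23537/297)² = (391669/297)² = 153404605561/88209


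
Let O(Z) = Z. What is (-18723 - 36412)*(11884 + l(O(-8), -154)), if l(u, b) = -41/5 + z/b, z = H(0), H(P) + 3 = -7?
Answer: -50417737616/77 ≈ -6.5478e+8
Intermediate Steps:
H(P) = -10 (H(P) = -3 - 7 = -10)
z = -10
l(u, b) = -41/5 - 10/b
(-18723 - 36412)*(11884 + l(O(-8), -154)) = (-18723 - 36412)*(11884 + (-41/5 - 10/(-154))) = -55135*(11884 + (-41/5 - 10*(-1/154))) = -55135*(11884 + (-41/5 + 5/77)) = -55135*(11884 - 3132/385) = -55135*4572208/385 = -50417737616/77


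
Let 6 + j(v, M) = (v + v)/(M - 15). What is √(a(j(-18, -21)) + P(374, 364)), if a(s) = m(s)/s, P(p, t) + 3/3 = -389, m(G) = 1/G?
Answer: I*√9749/5 ≈ 19.747*I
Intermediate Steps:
j(v, M) = -6 + 2*v/(-15 + M) (j(v, M) = -6 + (v + v)/(M - 15) = -6 + (2*v)/(-15 + M) = -6 + 2*v/(-15 + M))
m(G) = 1/G
P(p, t) = -390 (P(p, t) = -1 - 389 = -390)
a(s) = s⁻² (a(s) = 1/(s*s) = s⁻²)
√(a(j(-18, -21)) + P(374, 364)) = √((2*(45 - 18 - 3*(-21))/(-15 - 21))⁻² - 390) = √((2*(45 - 18 + 63)/(-36))⁻² - 390) = √((2*(-1/36)*90)⁻² - 390) = √((-5)⁻² - 390) = √(1/25 - 390) = √(-9749/25) = I*√9749/5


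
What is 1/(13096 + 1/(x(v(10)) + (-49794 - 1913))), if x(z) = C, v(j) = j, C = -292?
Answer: 51999/680978903 ≈ 7.6359e-5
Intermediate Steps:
x(z) = -292
1/(13096 + 1/(x(v(10)) + (-49794 - 1913))) = 1/(13096 + 1/(-292 + (-49794 - 1913))) = 1/(13096 + 1/(-292 - 51707)) = 1/(13096 + 1/(-51999)) = 1/(13096 - 1/51999) = 1/(680978903/51999) = 51999/680978903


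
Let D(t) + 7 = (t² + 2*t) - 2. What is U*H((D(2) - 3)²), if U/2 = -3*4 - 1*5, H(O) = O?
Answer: -544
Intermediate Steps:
D(t) = -9 + t² + 2*t (D(t) = -7 + ((t² + 2*t) - 2) = -7 + (-2 + t² + 2*t) = -9 + t² + 2*t)
U = -34 (U = 2*(-3*4 - 1*5) = 2*(-12 - 5) = 2*(-17) = -34)
U*H((D(2) - 3)²) = -34*((-9 + 2² + 2*2) - 3)² = -34*((-9 + 4 + 4) - 3)² = -34*(-1 - 3)² = -34*(-4)² = -34*16 = -544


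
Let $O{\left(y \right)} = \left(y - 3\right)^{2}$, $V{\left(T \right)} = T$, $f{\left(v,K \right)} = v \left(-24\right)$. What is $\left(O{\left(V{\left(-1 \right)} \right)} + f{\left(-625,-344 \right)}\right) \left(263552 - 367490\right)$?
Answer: $-1560733008$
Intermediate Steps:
$f{\left(v,K \right)} = - 24 v$
$O{\left(y \right)} = \left(-3 + y\right)^{2}$
$\left(O{\left(V{\left(-1 \right)} \right)} + f{\left(-625,-344 \right)}\right) \left(263552 - 367490\right) = \left(\left(-3 - 1\right)^{2} - -15000\right) \left(263552 - 367490\right) = \left(\left(-4\right)^{2} + 15000\right) \left(-103938\right) = \left(16 + 15000\right) \left(-103938\right) = 15016 \left(-103938\right) = -1560733008$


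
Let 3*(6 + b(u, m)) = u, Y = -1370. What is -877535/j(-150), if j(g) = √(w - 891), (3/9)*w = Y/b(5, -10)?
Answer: -877535*√1079/249 ≈ -1.1576e+5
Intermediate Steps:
b(u, m) = -6 + u/3
w = 12330/13 (w = 3*(-1370/(-6 + (⅓)*5)) = 3*(-1370/(-6 + 5/3)) = 3*(-1370/(-13/3)) = 3*(-1370*(-3/13)) = 3*(4110/13) = 12330/13 ≈ 948.46)
j(g) = 3*√1079/13 (j(g) = √(12330/13 - 891) = √(747/13) = 3*√1079/13)
-877535/j(-150) = -877535*√1079/249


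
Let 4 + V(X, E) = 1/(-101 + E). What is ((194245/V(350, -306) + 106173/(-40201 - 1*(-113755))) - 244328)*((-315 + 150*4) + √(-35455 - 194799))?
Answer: -1111186142234465/13313274 - 11696696234047*I*√230254/39939822 ≈ -8.3465e+7 - 1.4053e+8*I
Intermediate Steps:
V(X, E) = -4 + 1/(-101 + E)
((194245/V(350, -306) + 106173/(-40201 - 1*(-113755))) - 244328)*((-315 + 150*4) + √(-35455 - 194799)) = ((194245/(((405 - 4*(-306))/(-101 - 306))) + 106173/(-40201 - 1*(-113755))) - 244328)*((-315 + 150*4) + √(-35455 - 194799)) = ((194245/(((405 + 1224)/(-407))) + 106173/(-40201 + 113755)) - 244328)*((-315 + 600) + √(-230254)) = ((194245/((-1/407*1629)) + 106173/73554) - 244328)*(285 + I*√230254) = ((194245/(-1629/407) + 106173*(1/73554)) - 244328)*(285 + I*√230254) = ((194245*(-407/1629) + 35391/24518) - 244328)*(285 + I*√230254) = ((-79057715/1629 + 35391/24518) - 244328)*(285 + I*√230254) = (-1938279404431/39939822 - 244328)*(285 + I*√230254) = -11696696234047*(285 + I*√230254)/39939822 = -1111186142234465/13313274 - 11696696234047*I*√230254/39939822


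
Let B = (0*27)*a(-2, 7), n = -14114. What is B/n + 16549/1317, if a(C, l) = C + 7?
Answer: 16549/1317 ≈ 12.566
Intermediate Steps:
a(C, l) = 7 + C
B = 0 (B = (0*27)*(7 - 2) = 0*5 = 0)
B/n + 16549/1317 = 0/(-14114) + 16549/1317 = 0*(-1/14114) + 16549*(1/1317) = 0 + 16549/1317 = 16549/1317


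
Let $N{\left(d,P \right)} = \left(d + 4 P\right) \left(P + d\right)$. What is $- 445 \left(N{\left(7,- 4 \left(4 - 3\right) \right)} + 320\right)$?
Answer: $-130385$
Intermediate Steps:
$N{\left(d,P \right)} = \left(P + d\right) \left(d + 4 P\right)$
$- 445 \left(N{\left(7,- 4 \left(4 - 3\right) \right)} + 320\right) = - 445 \left(\left(7^{2} + 4 \left(- 4 \left(4 - 3\right)\right)^{2} + 5 \left(- 4 \left(4 - 3\right)\right) 7\right) + 320\right) = - 445 \left(\left(49 + 4 \left(\left(-4\right) 1\right)^{2} + 5 \left(\left(-4\right) 1\right) 7\right) + 320\right) = - 445 \left(\left(49 + 4 \left(-4\right)^{2} + 5 \left(-4\right) 7\right) + 320\right) = - 445 \left(\left(49 + 4 \cdot 16 - 140\right) + 320\right) = - 445 \left(\left(49 + 64 - 140\right) + 320\right) = - 445 \left(-27 + 320\right) = \left(-445\right) 293 = -130385$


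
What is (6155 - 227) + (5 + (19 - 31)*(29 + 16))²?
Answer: 292153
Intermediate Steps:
(6155 - 227) + (5 + (19 - 31)*(29 + 16))² = 5928 + (5 - 12*45)² = 5928 + (5 - 540)² = 5928 + (-535)² = 5928 + 286225 = 292153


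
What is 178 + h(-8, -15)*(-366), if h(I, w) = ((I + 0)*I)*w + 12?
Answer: 347146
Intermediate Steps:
h(I, w) = 12 + w*I² (h(I, w) = (I*I)*w + 12 = I²*w + 12 = w*I² + 12 = 12 + w*I²)
178 + h(-8, -15)*(-366) = 178 + (12 - 15*(-8)²)*(-366) = 178 + (12 - 15*64)*(-366) = 178 + (12 - 960)*(-366) = 178 - 948*(-366) = 178 + 346968 = 347146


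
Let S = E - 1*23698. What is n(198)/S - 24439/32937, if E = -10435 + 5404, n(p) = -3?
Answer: -702009220/946247073 ≈ -0.74189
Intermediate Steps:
E = -5031
S = -28729 (S = -5031 - 1*23698 = -5031 - 23698 = -28729)
n(198)/S - 24439/32937 = -3/(-28729) - 24439/32937 = -3*(-1/28729) - 24439*1/32937 = 3/28729 - 24439/32937 = -702009220/946247073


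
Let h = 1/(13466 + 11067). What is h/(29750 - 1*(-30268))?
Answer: 1/1472421594 ≈ 6.7915e-10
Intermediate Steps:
h = 1/24533 ≈ 4.0761e-5
h/(29750 - 1*(-30268)) = 1/(24533*(29750 - 1*(-30268))) = 1/(24533*(29750 + 30268)) = (1/24533)/60018 = (1/24533)*(1/60018) = 1/1472421594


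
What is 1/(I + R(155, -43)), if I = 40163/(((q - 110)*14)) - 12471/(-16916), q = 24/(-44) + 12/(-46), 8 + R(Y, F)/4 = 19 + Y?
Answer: 829890502/530173174487 ≈ 0.0015653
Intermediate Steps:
R(Y, F) = 44 + 4*Y (R(Y, F) = -32 + 4*(19 + Y) = -32 + (76 + 4*Y) = 44 + 4*Y)
q = -204/253 (q = 24*(-1/44) + 12*(-1/46) = -6/11 - 6/23 = -204/253 ≈ -0.80632)
I = -20874118841/829890502 (I = 40163/(((-204/253 - 110)*14)) - 12471/(-16916) = 40163/((-28034/253*14)) - 12471*(-1/16916) = 40163/(-392476/253) + 12471/16916 = 40163*(-253/392476) + 12471/16916 = -10161239/392476 + 12471/16916 = -20874118841/829890502 ≈ -25.153)
1/(I + R(155, -43)) = 1/(-20874118841/829890502 + (44 + 4*155)) = 1/(-20874118841/829890502 + (44 + 620)) = 1/(-20874118841/829890502 + 664) = 1/(530173174487/829890502) = 829890502/530173174487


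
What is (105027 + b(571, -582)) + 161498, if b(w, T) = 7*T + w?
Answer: 263022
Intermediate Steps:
b(w, T) = w + 7*T
(105027 + b(571, -582)) + 161498 = (105027 + (571 + 7*(-582))) + 161498 = (105027 + (571 - 4074)) + 161498 = (105027 - 3503) + 161498 = 101524 + 161498 = 263022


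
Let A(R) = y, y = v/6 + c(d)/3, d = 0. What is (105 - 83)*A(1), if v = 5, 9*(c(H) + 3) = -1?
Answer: -121/27 ≈ -4.4815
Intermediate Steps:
c(H) = -28/9 (c(H) = -3 + (⅑)*(-1) = -3 - ⅑ = -28/9)
y = -11/54 (y = 5/6 - 28/9/3 = 5*(⅙) - 28/9*⅓ = ⅚ - 28/27 = -11/54 ≈ -0.20370)
A(R) = -11/54
(105 - 83)*A(1) = (105 - 83)*(-11/54) = 22*(-11/54) = -121/27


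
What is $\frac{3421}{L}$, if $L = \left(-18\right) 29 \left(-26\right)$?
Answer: $\frac{3421}{13572} \approx 0.25206$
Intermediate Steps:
$L = 13572$ ($L = \left(-522\right) \left(-26\right) = 13572$)
$\frac{3421}{L} = \frac{3421}{13572}$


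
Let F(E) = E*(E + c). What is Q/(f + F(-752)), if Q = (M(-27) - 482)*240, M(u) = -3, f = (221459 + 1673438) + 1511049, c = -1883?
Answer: -19400/897911 ≈ -0.021606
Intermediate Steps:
f = 3405946 (f = 1894897 + 1511049 = 3405946)
F(E) = E*(-1883 + E) (F(E) = E*(E - 1883) = E*(-1883 + E))
Q = -116400 (Q = (-3 - 482)*240 = -485*240 = -116400)
Q/(f + F(-752)) = -116400/(3405946 - 752*(-1883 - 752)) = -116400/(3405946 - 752*(-2635)) = -116400/(3405946 + 1981520) = -116400/5387466 = -116400*1/5387466 = -19400/897911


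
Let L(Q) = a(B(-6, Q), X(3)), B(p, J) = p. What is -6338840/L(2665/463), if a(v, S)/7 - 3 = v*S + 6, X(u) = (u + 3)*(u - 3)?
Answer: -6338840/63 ≈ -1.0062e+5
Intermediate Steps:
X(u) = (-3 + u)*(3 + u) (X(u) = (3 + u)*(-3 + u) = (-3 + u)*(3 + u))
a(v, S) = 63 + 7*S*v (a(v, S) = 21 + 7*(v*S + 6) = 21 + 7*(S*v + 6) = 21 + 7*(6 + S*v) = 21 + (42 + 7*S*v) = 63 + 7*S*v)
L(Q) = 63 (L(Q) = 63 + 7*(-9 + 3²)*(-6) = 63 + 7*(-9 + 9)*(-6) = 63 + 7*0*(-6) = 63 + 0 = 63)
-6338840/L(2665/463) = -6338840/63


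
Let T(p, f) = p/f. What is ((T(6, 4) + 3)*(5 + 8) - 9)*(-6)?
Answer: -297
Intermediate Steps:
((T(6, 4) + 3)*(5 + 8) - 9)*(-6) = ((6/4 + 3)*(5 + 8) - 9)*(-6) = ((6*(¼) + 3)*13 - 9)*(-6) = ((3/2 + 3)*13 - 9)*(-6) = ((9/2)*13 - 9)*(-6) = (117/2 - 9)*(-6) = (99/2)*(-6) = -297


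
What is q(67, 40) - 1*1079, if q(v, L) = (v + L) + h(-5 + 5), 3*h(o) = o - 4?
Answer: -2920/3 ≈ -973.33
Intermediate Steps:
h(o) = -4/3 + o/3 (h(o) = (o - 4)/3 = (-4 + o)/3 = -4/3 + o/3)
q(v, L) = -4/3 + L + v (q(v, L) = (v + L) + (-4/3 + (-5 + 5)/3) = (L + v) + (-4/3 + (1/3)*0) = (L + v) + (-4/3 + 0) = (L + v) - 4/3 = -4/3 + L + v)
q(67, 40) - 1*1079 = (-4/3 + 40 + 67) - 1*1079 = 317/3 - 1079 = -2920/3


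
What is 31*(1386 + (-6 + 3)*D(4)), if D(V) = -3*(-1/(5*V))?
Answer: 859041/20 ≈ 42952.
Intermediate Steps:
D(V) = 3/(5*V) (D(V) = -(-3)/(5*V) = 3/(5*V))
31*(1386 + (-6 + 3)*D(4)) = 31*(1386 + (-6 + 3)*((3/5)/4)) = 31*(1386 - 9/(5*4)) = 31*(1386 - 3*3/20) = 31*(1386 - 9/20) = 31*(27711/20) = 859041/20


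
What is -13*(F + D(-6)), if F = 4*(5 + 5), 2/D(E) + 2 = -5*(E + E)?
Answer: -15093/29 ≈ -520.45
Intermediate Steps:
D(E) = 2/(-2 - 10*E) (D(E) = 2/(-2 - 5*(E + E)) = 2/(-2 - 10*E))
F = 40 (F = 4*10 = 40)
-13*(F + D(-6)) = -13*(40 - 1/(1 + 5*(-6))) = -13*(40 - 1/(1 - 30)) = -13*(40 - 1/(-29)) = -13*(40 - 1*(-1/29)) = -13*(40 + 1/29) = -13*1161/29 = -15093/29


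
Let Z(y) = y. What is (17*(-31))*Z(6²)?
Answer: -18972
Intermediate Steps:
(17*(-31))*Z(6²) = (17*(-31))*6² = -527*36 = -18972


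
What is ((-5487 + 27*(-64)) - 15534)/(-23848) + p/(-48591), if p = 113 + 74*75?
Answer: 970345435/1158798168 ≈ 0.83737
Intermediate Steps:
p = 5663 (p = 113 + 5550 = 5663)
((-5487 + 27*(-64)) - 15534)/(-23848) + p/(-48591) = ((-5487 + 27*(-64)) - 15534)/(-23848) + 5663/(-48591) = ((-5487 - 1728) - 15534)*(-1/23848) + 5663*(-1/48591) = (-7215 - 15534)*(-1/23848) - 5663/48591 = -22749*(-1/23848) - 5663/48591 = 22749/23848 - 5663/48591 = 970345435/1158798168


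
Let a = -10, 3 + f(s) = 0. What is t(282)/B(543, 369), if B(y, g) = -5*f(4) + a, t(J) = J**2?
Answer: 79524/5 ≈ 15905.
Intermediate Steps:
f(s) = -3 (f(s) = -3 + 0 = -3)
B(y, g) = 5 (B(y, g) = -5*(-3) - 10 = 15 - 10 = 5)
t(282)/B(543, 369) = 282**2/5 = 79524*(1/5) = 79524/5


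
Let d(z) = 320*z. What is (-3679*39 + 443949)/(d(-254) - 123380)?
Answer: -25039/17055 ≈ -1.4681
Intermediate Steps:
(-3679*39 + 443949)/(d(-254) - 123380) = (-3679*39 + 443949)/(320*(-254) - 123380) = (-143481 + 443949)/(-81280 - 123380) = 300468/(-204660) = 300468*(-1/204660) = -25039/17055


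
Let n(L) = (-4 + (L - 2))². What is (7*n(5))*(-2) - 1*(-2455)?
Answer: 2441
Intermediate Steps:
n(L) = (-6 + L)² (n(L) = (-4 + (-2 + L))² = (-6 + L)²)
(7*n(5))*(-2) - 1*(-2455) = (7*(-6 + 5)²)*(-2) - 1*(-2455) = (7*(-1)²)*(-2) + 2455 = (7*1)*(-2) + 2455 = 7*(-2) + 2455 = -14 + 2455 = 2441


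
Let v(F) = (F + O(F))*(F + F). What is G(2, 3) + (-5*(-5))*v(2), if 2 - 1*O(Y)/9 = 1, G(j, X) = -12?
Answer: 1088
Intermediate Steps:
O(Y) = 9 (O(Y) = 18 - 9*1 = 18 - 9 = 9)
v(F) = 2*F*(9 + F) (v(F) = (F + 9)*(F + F) = (9 + F)*(2*F) = 2*F*(9 + F))
G(2, 3) + (-5*(-5))*v(2) = -12 + (-5*(-5))*(2*2*(9 + 2)) = -12 + 25*(2*2*11) = -12 + 25*44 = -12 + 1100 = 1088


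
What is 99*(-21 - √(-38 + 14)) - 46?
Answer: -2125 - 198*I*√6 ≈ -2125.0 - 485.0*I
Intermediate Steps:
99*(-21 - √(-38 + 14)) - 46 = 99*(-21 - √(-24)) - 46 = 99*(-21 - 2*I*√6) - 46 = (-2079 - 198*I*√6) - 46 = -2125 - 198*I*√6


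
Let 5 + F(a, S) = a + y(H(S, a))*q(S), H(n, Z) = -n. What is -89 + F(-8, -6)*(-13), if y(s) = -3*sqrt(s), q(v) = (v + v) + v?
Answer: 80 - 702*sqrt(6) ≈ -1639.5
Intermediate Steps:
q(v) = 3*v (q(v) = 2*v + v = 3*v)
F(a, S) = -5 + a - 9*S*sqrt(-S) (F(a, S) = -5 + (a + (-3*sqrt(-S))*(3*S)) = -5 + (a - 9*S*sqrt(-S)) = -5 + a - 9*S*sqrt(-S))
-89 + F(-8, -6)*(-13) = -89 + (-5 - 8 + 9*(-1*(-6))**(3/2))*(-13) = -89 + (-5 - 8 + 9*6**(3/2))*(-13) = -89 + (-5 - 8 + 9*(6*sqrt(6)))*(-13) = -89 + (-5 - 8 + 54*sqrt(6))*(-13) = -89 + (-13 + 54*sqrt(6))*(-13) = -89 + (169 - 702*sqrt(6)) = 80 - 702*sqrt(6)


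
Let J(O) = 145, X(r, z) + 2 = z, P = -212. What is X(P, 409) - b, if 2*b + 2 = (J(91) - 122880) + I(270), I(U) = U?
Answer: 123281/2 ≈ 61641.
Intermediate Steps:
X(r, z) = -2 + z
b = -122467/2 (b = -1 + ((145 - 122880) + 270)/2 = -1 + (-122735 + 270)/2 = -1 + (½)*(-122465) = -1 - 122465/2 = -122467/2 ≈ -61234.)
X(P, 409) - b = (-2 + 409) - 1*(-122467/2) = 407 + 122467/2 = 123281/2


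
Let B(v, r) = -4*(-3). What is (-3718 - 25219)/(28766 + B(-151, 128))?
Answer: -28937/28778 ≈ -1.0055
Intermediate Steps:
B(v, r) = 12
(-3718 - 25219)/(28766 + B(-151, 128)) = (-3718 - 25219)/(28766 + 12) = -28937/28778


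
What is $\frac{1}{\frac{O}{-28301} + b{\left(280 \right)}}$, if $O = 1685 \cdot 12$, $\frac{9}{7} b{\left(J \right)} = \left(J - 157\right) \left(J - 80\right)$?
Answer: $\frac{84903}{1624416740} \approx 5.2267 \cdot 10^{-5}$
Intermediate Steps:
$b{\left(J \right)} = \frac{7 \left(-157 + J\right) \left(-80 + J\right)}{9}$ ($b{\left(J \right)} = \frac{7 \left(J - 157\right) \left(J - 80\right)}{9} = \frac{7 \left(-157 + J\right) \left(-80 + J\right)}{9}$)
$O = 20220$
$\frac{1}{\frac{O}{-28301} + b{\left(280 \right)}} = \frac{1}{\frac{20220}{-28301} + \left(\frac{87920}{9} - \frac{154840}{3} + \frac{7 \cdot 280^{2}}{9}\right)} = \frac{1}{20220 \left(- \frac{1}{28301}\right) + \left(\frac{87920}{9} - \frac{154840}{3} + \frac{7}{9} \cdot 78400\right)} = \frac{1}{- \frac{20220}{28301} + \left(\frac{87920}{9} - \frac{154840}{3} + \frac{548800}{9}\right)} = \frac{1}{- \frac{20220}{28301} + \frac{57400}{3}} = \frac{1}{\frac{1624416740}{84903}} = \frac{84903}{1624416740}$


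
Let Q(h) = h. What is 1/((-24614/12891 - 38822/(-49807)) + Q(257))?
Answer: 642062037/164284448413 ≈ 0.0039082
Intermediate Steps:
1/((-24614/12891 - 38822/(-49807)) + Q(257)) = 1/((-24614/12891 - 38822/(-49807)) + 257) = 1/((-24614*1/12891 - 38822*(-1/49807)) + 257) = 1/((-24614/12891 + 38822/49807) + 257) = 1/(-725495096/642062037 + 257) = 1/(164284448413/642062037) = 642062037/164284448413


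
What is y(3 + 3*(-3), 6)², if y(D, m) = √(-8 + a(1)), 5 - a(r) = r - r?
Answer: -3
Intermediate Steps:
a(r) = 5 (a(r) = 5 - (r - r) = 5 - 1*0 = 5 + 0 = 5)
y(D, m) = I*√3 (y(D, m) = √(-8 + 5) = √(-3) = I*√3)
y(3 + 3*(-3), 6)² = (I*√3)² = -3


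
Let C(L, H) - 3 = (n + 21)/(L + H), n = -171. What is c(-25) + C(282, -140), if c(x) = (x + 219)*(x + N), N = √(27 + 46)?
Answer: -344212/71 + 194*√73 ≈ -3190.5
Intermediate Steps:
N = √73 ≈ 8.5440
c(x) = (219 + x)*(x + √73) (c(x) = (x + 219)*(x + √73) = (219 + x)*(x + √73))
C(L, H) = 3 - 150/(H + L) (C(L, H) = 3 + (-171 + 21)/(L + H) = 3 - 150/(H + L))
c(-25) + C(282, -140) = ((-25)² + 219*(-25) + 219*√73 - 25*√73) + 3*(-50 - 140 + 282)/(-140 + 282) = (625 - 5475 + 219*√73 - 25*√73) + 3*92/142 = (-4850 + 194*√73) + 3*(1/142)*92 = (-4850 + 194*√73) + 138/71 = -344212/71 + 194*√73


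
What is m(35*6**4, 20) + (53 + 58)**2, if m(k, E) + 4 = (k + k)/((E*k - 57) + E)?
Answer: 11173617391/907163 ≈ 12317.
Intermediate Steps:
m(k, E) = -4 + 2*k/(-57 + E + E*k) (m(k, E) = -4 + (k + k)/((E*k - 57) + E) = -4 + (2*k)/((-57 + E*k) + E) = -4 + (2*k)/(-57 + E + E*k) = -4 + 2*k/(-57 + E + E*k))
m(35*6**4, 20) + (53 + 58)**2 = 2*(114 + 35*6**4 - 2*20 - 2*20*35*6**4)/(-57 + 20 + 20*(35*6**4)) + (53 + 58)**2 = 2*(114 + 35*1296 - 40 - 2*20*35*1296)/(-57 + 20 + 20*(35*1296)) + 111**2 = 2*(114 + 45360 - 40 - 2*20*45360)/(-57 + 20 + 20*45360) + 12321 = 2*(114 + 45360 - 40 - 1814400)/(-57 + 20 + 907200) + 12321 = 2*(-1768966)/907163 + 12321 = 2*(1/907163)*(-1768966) + 12321 = -3537932/907163 + 12321 = 11173617391/907163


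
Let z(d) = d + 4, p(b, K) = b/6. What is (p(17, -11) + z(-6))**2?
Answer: 25/36 ≈ 0.69444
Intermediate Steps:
p(b, K) = b/6 (p(b, K) = b*(1/6) = b/6)
z(d) = 4 + d
(p(17, -11) + z(-6))**2 = ((1/6)*17 + (4 - 6))**2 = (17/6 - 2)**2 = (5/6)**2 = 25/36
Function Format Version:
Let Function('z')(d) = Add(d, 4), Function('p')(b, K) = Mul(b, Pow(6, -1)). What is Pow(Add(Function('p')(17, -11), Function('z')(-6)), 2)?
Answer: Rational(25, 36) ≈ 0.69444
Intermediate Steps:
Function('p')(b, K) = Mul(Rational(1, 6), b) (Function('p')(b, K) = Mul(b, Rational(1, 6)) = Mul(Rational(1, 6), b))
Function('z')(d) = Add(4, d)
Pow(Add(Function('p')(17, -11), Function('z')(-6)), 2) = Pow(Add(Mul(Rational(1, 6), 17), Add(4, -6)), 2) = Pow(Add(Rational(17, 6), -2), 2) = Pow(Rational(5, 6), 2) = Rational(25, 36)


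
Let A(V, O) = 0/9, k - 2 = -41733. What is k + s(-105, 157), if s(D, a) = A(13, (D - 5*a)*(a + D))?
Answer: -41731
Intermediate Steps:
k = -41731 (k = 2 - 41733 = -41731)
A(V, O) = 0 (A(V, O) = 0*(1/9) = 0)
s(D, a) = 0
k + s(-105, 157) = -41731 + 0 = -41731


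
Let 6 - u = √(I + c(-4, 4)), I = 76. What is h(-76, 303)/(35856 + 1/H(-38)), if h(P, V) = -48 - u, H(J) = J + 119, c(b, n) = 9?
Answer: -4374/2904337 + 81*√85/2904337 ≈ -0.0012489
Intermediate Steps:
u = 6 - √85 (u = 6 - √(76 + 9) = 6 - √85 ≈ -3.2195)
H(J) = 119 + J
h(P, V) = -54 + √85 (h(P, V) = -48 - (6 - √85) = -48 + (-6 + √85) = -54 + √85)
h(-76, 303)/(35856 + 1/H(-38)) = (-54 + √85)/(35856 + 1/(119 - 38)) = (-54 + √85)/(35856 + 1/81) = (-54 + √85)/(2904337/81) = (-54 + √85)*(81/2904337) = -4374/2904337 + 81*√85/2904337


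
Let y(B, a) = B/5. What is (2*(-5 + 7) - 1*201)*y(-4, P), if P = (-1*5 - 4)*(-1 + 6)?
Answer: 788/5 ≈ 157.60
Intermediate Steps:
P = -45 (P = (-5 - 4)*5 = -9*5 = -45)
y(B, a) = B/5 (y(B, a) = B*(⅕) = B/5)
(2*(-5 + 7) - 1*201)*y(-4, P) = (2*(-5 + 7) - 1*201)*((⅕)*(-4)) = (2*2 - 201)*(-⅘) = (4 - 201)*(-⅘) = -197*(-⅘) = 788/5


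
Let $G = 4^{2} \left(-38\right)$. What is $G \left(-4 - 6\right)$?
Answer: $6080$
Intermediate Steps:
$G = -608$ ($G = 16 \left(-38\right) = -608$)
$G \left(-4 - 6\right) = - 608 \left(-4 - 6\right) = \left(-608\right) \left(-10\right) = 6080$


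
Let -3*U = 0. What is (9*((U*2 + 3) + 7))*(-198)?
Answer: -17820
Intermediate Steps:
U = 0 (U = -1/3*0 = 0)
(9*((U*2 + 3) + 7))*(-198) = (9*((0*2 + 3) + 7))*(-198) = (9*((0 + 3) + 7))*(-198) = (9*(3 + 7))*(-198) = (9*10)*(-198) = 90*(-198) = -17820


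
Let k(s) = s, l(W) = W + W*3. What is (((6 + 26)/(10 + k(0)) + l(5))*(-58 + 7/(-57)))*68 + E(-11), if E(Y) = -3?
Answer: -26133799/285 ≈ -91698.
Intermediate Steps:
l(W) = 4*W (l(W) = W + 3*W = 4*W)
(((6 + 26)/(10 + k(0)) + l(5))*(-58 + 7/(-57)))*68 + E(-11) = (((6 + 26)/(10 + 0) + 4*5)*(-58 + 7/(-57)))*68 - 3 = ((32/10 + 20)*(-58 + 7*(-1/57)))*68 - 3 = ((32*(⅒) + 20)*(-58 - 7/57))*68 - 3 = ((16/5 + 20)*(-3313/57))*68 - 3 = ((116/5)*(-3313/57))*68 - 3 = -384308/285*68 - 3 = -26132944/285 - 3 = -26133799/285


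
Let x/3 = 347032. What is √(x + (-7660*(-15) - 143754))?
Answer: 7*√20658 ≈ 1006.1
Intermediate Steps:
x = 1041096 (x = 3*347032 = 1041096)
√(x + (-7660*(-15) - 143754)) = √(1041096 + (-7660*(-15) - 143754)) = √(1041096 + (114900 - 143754)) = √(1041096 - 28854) = √1012242 = 7*√20658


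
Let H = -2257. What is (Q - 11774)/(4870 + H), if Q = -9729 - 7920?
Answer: -29423/2613 ≈ -11.260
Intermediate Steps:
Q = -17649
(Q - 11774)/(4870 + H) = (-17649 - 11774)/(4870 - 2257) = -29423/2613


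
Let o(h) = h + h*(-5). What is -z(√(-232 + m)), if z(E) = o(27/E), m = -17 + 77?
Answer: -54*I*√43/43 ≈ -8.2349*I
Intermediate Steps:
m = 60
o(h) = -4*h (o(h) = h - 5*h = -4*h)
z(E) = -108/E
-z(√(-232 + m)) = -(-108)/(√(-232 + 60)) = -(-108)/(√(-172)) = -(-108)/(2*I*√43) = -(-108)*(-I*√43/86) = -54*I*√43/43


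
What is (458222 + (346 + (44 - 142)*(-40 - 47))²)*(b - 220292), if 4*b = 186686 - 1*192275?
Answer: -35102544532371/2 ≈ -1.7551e+13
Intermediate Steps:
b = -5589/4 (b = (186686 - 1*192275)/4 = (186686 - 192275)/4 = (¼)*(-5589) = -5589/4 ≈ -1397.3)
(458222 + (346 + (44 - 142)*(-40 - 47))²)*(b - 220292) = (458222 + (346 + (44 - 142)*(-40 - 47))²)*(-5589/4 - 220292) = (458222 + (346 - 98*(-87))²)*(-886757/4) = (458222 + (346 + 8526)²)*(-886757/4) = (458222 + 8872²)*(-886757/4) = (458222 + 78712384)*(-886757/4) = 79170606*(-886757/4) = -35102544532371/2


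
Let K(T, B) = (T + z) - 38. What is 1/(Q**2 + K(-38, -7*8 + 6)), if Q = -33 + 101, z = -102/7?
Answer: 7/31734 ≈ 0.00022058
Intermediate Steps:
z = -102/7 (z = -102*1/7 = -102/7 ≈ -14.571)
Q = 68
K(T, B) = -368/7 + T (K(T, B) = (T - 102/7) - 38 = (-102/7 + T) - 38 = -368/7 + T)
1/(Q**2 + K(-38, -7*8 + 6)) = 1/(68**2 + (-368/7 - 38)) = 1/(4624 - 634/7) = 1/(31734/7) = 7/31734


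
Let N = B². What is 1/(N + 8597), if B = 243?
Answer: 1/67646 ≈ 1.4783e-5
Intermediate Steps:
N = 59049 (N = 243² = 59049)
1/(N + 8597) = 1/(59049 + 8597) = 1/67646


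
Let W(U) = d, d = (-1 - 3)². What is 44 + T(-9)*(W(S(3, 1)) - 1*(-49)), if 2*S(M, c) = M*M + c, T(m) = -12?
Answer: -736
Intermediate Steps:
S(M, c) = c/2 + M²/2 (S(M, c) = (M*M + c)/2 = (M² + c)/2 = (c + M²)/2 = c/2 + M²/2)
d = 16 (d = (-4)² = 16)
W(U) = 16
44 + T(-9)*(W(S(3, 1)) - 1*(-49)) = 44 - 12*(16 - 1*(-49)) = 44 - 12*(16 + 49) = 44 - 12*65 = 44 - 780 = -736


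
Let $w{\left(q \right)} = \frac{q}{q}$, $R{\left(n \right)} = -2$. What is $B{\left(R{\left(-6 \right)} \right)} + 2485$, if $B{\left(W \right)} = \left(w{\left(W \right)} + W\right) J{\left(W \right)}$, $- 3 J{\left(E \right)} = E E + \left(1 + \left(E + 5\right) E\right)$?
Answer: $\frac{7454}{3} \approx 2484.7$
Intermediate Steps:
$J{\left(E \right)} = - \frac{1}{3} - \frac{E^{2}}{3} - \frac{E \left(5 + E\right)}{3}$ ($J{\left(E \right)} = - \frac{E E + \left(1 + \left(E + 5\right) E\right)}{3} = - \frac{E^{2} + \left(1 + \left(5 + E\right) E\right)}{3} = - \frac{E^{2} + \left(1 + E \left(5 + E\right)\right)}{3} = - \frac{1 + E^{2} + E \left(5 + E\right)}{3} = - \frac{1}{3} - \frac{E^{2}}{3} - \frac{E \left(5 + E\right)}{3}$)
$w{\left(q \right)} = 1$
$B{\left(W \right)} = \left(1 + W\right) \left(- \frac{1}{3} - \frac{5 W}{3} - \frac{2 W^{2}}{3}\right)$
$B{\left(R{\left(-6 \right)} \right)} + 2485 = - \frac{\left(1 - 2\right) \left(1 + 2 \left(-2\right)^{2} + 5 \left(-2\right)\right)}{3} + 2485 = \left(- \frac{1}{3}\right) \left(-1\right) \left(1 + 2 \cdot 4 - 10\right) + 2485 = \left(- \frac{1}{3}\right) \left(-1\right) \left(1 + 8 - 10\right) + 2485 = \left(- \frac{1}{3}\right) \left(-1\right) \left(-1\right) + 2485 = - \frac{1}{3} + 2485 = \frac{7454}{3}$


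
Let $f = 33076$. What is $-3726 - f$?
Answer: $-36802$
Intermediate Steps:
$-3726 - f = -3726 - 33076 = -36802$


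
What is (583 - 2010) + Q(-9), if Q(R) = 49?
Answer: -1378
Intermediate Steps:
(583 - 2010) + Q(-9) = (583 - 2010) + 49 = -1427 + 49 = -1378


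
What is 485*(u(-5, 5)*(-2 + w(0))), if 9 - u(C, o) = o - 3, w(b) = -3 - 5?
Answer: -33950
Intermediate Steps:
w(b) = -8
u(C, o) = 12 - o (u(C, o) = 9 - (o - 3) = 9 - (-3 + o) = 9 + (3 - o) = 12 - o)
485*(u(-5, 5)*(-2 + w(0))) = 485*((12 - 1*5)*(-2 - 8)) = 485*((12 - 5)*(-10)) = 485*(7*(-10)) = 485*(-70) = -33950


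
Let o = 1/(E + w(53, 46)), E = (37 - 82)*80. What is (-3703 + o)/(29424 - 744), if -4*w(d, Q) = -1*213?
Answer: -10506893/81376632 ≈ -0.12911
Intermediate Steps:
w(d, Q) = 213/4 (w(d, Q) = -(-1)*213/4 = -¼*(-213) = 213/4)
E = -3600 (E = -45*80 = -3600)
o = -4/14187 (o = 1/(-3600 + 213/4) = 1/(-14187/4) = -4/14187 ≈ -0.00028195)
(-3703 + o)/(29424 - 744) = (-3703 - 4/14187)/(29424 - 744) = -52534465/14187/28680 = -52534465/14187*1/28680 = -10506893/81376632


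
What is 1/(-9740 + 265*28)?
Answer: -1/2320 ≈ -0.00043103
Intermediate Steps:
1/(-9740 + 265*28) = 1/(-9740 + 7420) = 1/(-2320) = -1/2320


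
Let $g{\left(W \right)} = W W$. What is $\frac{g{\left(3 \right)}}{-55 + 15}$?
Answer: $- \frac{9}{40} \approx -0.225$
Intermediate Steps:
$g{\left(W \right)} = W^{2}$
$\frac{g{\left(3 \right)}}{-55 + 15} = \frac{3^{2}}{-55 + 15} = \frac{1}{-40} \cdot 9 = \left(- \frac{1}{40}\right) 9 = - \frac{9}{40}$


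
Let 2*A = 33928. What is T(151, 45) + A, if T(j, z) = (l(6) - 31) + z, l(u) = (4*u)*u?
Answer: 17122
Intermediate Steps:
A = 16964 (A = (½)*33928 = 16964)
l(u) = 4*u²
T(j, z) = 113 + z (T(j, z) = (4*6² - 31) + z = (4*36 - 31) + z = (144 - 31) + z = 113 + z)
T(151, 45) + A = (113 + 45) + 16964 = 158 + 16964 = 17122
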